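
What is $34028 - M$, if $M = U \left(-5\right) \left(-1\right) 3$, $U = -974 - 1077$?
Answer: $64793$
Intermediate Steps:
$U = -2051$
$M = -30765$ ($M = - 2051 \left(-5\right) \left(-1\right) 3 = - 2051 \cdot 5 \cdot 3 = \left(-2051\right) 15 = -30765$)
$34028 - M = 34028 - -30765 = 34028 + 30765 = 64793$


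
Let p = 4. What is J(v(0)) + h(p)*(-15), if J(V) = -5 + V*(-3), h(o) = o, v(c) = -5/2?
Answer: -115/2 ≈ -57.500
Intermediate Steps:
v(c) = -5/2 (v(c) = -5*½ = -5/2)
J(V) = -5 - 3*V
J(v(0)) + h(p)*(-15) = (-5 - 3*(-5/2)) + 4*(-15) = (-5 + 15/2) - 60 = 5/2 - 60 = -115/2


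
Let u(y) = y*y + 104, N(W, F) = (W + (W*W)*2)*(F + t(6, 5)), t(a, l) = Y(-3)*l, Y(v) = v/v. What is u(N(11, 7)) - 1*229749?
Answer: 8987651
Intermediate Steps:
Y(v) = 1
t(a, l) = l (t(a, l) = 1*l = l)
N(W, F) = (5 + F)*(W + 2*W²) (N(W, F) = (W + (W*W)*2)*(F + 5) = (W + W²*2)*(5 + F) = (W + 2*W²)*(5 + F) = (5 + F)*(W + 2*W²))
u(y) = 104 + y² (u(y) = y² + 104 = 104 + y²)
u(N(11, 7)) - 1*229749 = (104 + (11*(5 + 7 + 10*11 + 2*7*11))²) - 1*229749 = (104 + (11*(5 + 7 + 110 + 154))²) - 229749 = (104 + (11*276)²) - 229749 = (104 + 3036²) - 229749 = (104 + 9217296) - 229749 = 9217400 - 229749 = 8987651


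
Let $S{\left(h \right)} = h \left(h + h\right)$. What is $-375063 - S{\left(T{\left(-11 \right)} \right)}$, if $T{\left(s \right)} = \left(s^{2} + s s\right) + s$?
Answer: $-481785$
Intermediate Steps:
$T{\left(s \right)} = s + 2 s^{2}$ ($T{\left(s \right)} = \left(s^{2} + s^{2}\right) + s = 2 s^{2} + s = s + 2 s^{2}$)
$S{\left(h \right)} = 2 h^{2}$ ($S{\left(h \right)} = h 2 h = 2 h^{2}$)
$-375063 - S{\left(T{\left(-11 \right)} \right)} = -375063 - 2 \left(- 11 \left(1 + 2 \left(-11\right)\right)\right)^{2} = -375063 - 2 \left(- 11 \left(1 - 22\right)\right)^{2} = -375063 - 2 \left(\left(-11\right) \left(-21\right)\right)^{2} = -375063 - 2 \cdot 231^{2} = -375063 - 2 \cdot 53361 = -375063 - 106722 = -481785$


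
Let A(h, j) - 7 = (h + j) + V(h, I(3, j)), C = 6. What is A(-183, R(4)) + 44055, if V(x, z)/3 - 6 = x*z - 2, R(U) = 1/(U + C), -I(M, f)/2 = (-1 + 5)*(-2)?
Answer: 351071/10 ≈ 35107.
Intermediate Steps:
I(M, f) = 16 (I(M, f) = -2*(-1 + 5)*(-2) = -8*(-2) = -2*(-8) = 16)
R(U) = 1/(6 + U) (R(U) = 1/(U + 6) = 1/(6 + U))
V(x, z) = 12 + 3*x*z (V(x, z) = 18 + 3*(x*z - 2) = 18 + 3*(-2 + x*z) = 18 + (-6 + 3*x*z) = 12 + 3*x*z)
A(h, j) = 19 + j + 49*h (A(h, j) = 7 + ((h + j) + (12 + 3*h*16)) = 7 + ((h + j) + (12 + 48*h)) = 7 + (12 + j + 49*h) = 19 + j + 49*h)
A(-183, R(4)) + 44055 = (19 + 1/(6 + 4) + 49*(-183)) + 44055 = (19 + 1/10 - 8967) + 44055 = (19 + ⅒ - 8967) + 44055 = -89479/10 + 44055 = 351071/10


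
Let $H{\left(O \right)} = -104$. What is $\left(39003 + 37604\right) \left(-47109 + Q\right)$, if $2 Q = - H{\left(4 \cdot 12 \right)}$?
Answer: $-3604895599$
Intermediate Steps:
$Q = 52$ ($Q = \frac{\left(-1\right) \left(-104\right)}{2} = \frac{1}{2} \cdot 104 = 52$)
$\left(39003 + 37604\right) \left(-47109 + Q\right) = \left(39003 + 37604\right) \left(-47109 + 52\right) = 76607 \left(-47057\right) = -3604895599$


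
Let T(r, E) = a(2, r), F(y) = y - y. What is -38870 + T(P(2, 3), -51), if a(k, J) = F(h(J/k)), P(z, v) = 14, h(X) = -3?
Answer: -38870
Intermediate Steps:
F(y) = 0
a(k, J) = 0
T(r, E) = 0
-38870 + T(P(2, 3), -51) = -38870 + 0 = -38870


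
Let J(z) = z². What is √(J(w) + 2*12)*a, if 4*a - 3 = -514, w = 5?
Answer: -3577/4 ≈ -894.25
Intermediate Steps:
a = -511/4 (a = ¾ + (¼)*(-514) = ¾ - 257/2 = -511/4 ≈ -127.75)
√(J(w) + 2*12)*a = √(5² + 2*12)*(-511/4) = √(25 + 24)*(-511/4) = √49*(-511/4) = 7*(-511/4) = -3577/4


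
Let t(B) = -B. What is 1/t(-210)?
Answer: 1/210 ≈ 0.0047619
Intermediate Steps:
1/t(-210) = 1/(-1*(-210)) = 1/210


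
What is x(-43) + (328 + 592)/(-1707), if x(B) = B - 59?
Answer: -175034/1707 ≈ -102.54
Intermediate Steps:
x(B) = -59 + B
x(-43) + (328 + 592)/(-1707) = (-59 - 43) + (328 + 592)/(-1707) = -102 + 920*(-1/1707) = -102 - 920/1707 = -175034/1707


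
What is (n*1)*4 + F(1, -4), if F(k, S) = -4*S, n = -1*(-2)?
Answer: 24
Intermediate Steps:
n = 2
(n*1)*4 + F(1, -4) = (2*1)*4 - 4*(-4) = 2*4 + 16 = 8 + 16 = 24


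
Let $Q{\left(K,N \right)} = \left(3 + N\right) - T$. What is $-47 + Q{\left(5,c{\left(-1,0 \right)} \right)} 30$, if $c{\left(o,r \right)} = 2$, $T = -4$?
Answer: $223$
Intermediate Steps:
$Q{\left(K,N \right)} = 7 + N$ ($Q{\left(K,N \right)} = \left(3 + N\right) - -4 = \left(3 + N\right) + 4 = 7 + N$)
$-47 + Q{\left(5,c{\left(-1,0 \right)} \right)} 30 = -47 + \left(7 + 2\right) 30 = -47 + 9 \cdot 30 = -47 + 270 = 223$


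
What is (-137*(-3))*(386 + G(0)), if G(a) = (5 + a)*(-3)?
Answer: 152481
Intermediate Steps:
G(a) = -15 - 3*a
(-137*(-3))*(386 + G(0)) = (-137*(-3))*(386 + (-15 - 3*0)) = 411*(386 + (-15 + 0)) = 411*(386 - 15) = 411*371 = 152481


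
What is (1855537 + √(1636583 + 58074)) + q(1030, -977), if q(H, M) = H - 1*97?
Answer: 1856470 + √1694657 ≈ 1.8578e+6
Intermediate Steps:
q(H, M) = -97 + H (q(H, M) = H - 97 = -97 + H)
(1855537 + √(1636583 + 58074)) + q(1030, -977) = (1855537 + √(1636583 + 58074)) + (-97 + 1030) = (1855537 + √1694657) + 933 = 1856470 + √1694657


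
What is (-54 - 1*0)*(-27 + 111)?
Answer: -4536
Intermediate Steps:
(-54 - 1*0)*(-27 + 111) = (-54 + 0)*84 = -54*84 = -4536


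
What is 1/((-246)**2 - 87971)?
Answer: -1/27455 ≈ -3.6423e-5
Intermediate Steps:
1/((-246)**2 - 87971) = 1/(60516 - 87971) = 1/(-27455) = -1/27455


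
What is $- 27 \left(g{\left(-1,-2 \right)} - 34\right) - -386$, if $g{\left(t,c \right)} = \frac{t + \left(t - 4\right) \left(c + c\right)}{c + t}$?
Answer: $1475$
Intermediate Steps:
$g{\left(t,c \right)} = \frac{t + 2 c \left(-4 + t\right)}{c + t}$ ($g{\left(t,c \right)} = \frac{t + \left(-4 + t\right) 2 c}{c + t} = \frac{t + 2 c \left(-4 + t\right)}{c + t}$)
$- 27 \left(g{\left(-1,-2 \right)} - 34\right) - -386 = - 27 \left(\frac{-1 - -16 + 2 \left(-2\right) \left(-1\right)}{-2 - 1} - 34\right) - -386 = - 27 \left(\frac{-1 + 16 + 4}{-3} - 34\right) + 386 = - 27 \left(\left(- \frac{1}{3}\right) 19 - 34\right) + 386 = - 27 \left(- \frac{19}{3} - 34\right) + 386 = \left(-27\right) \left(- \frac{121}{3}\right) + 386 = 1089 + 386 = 1475$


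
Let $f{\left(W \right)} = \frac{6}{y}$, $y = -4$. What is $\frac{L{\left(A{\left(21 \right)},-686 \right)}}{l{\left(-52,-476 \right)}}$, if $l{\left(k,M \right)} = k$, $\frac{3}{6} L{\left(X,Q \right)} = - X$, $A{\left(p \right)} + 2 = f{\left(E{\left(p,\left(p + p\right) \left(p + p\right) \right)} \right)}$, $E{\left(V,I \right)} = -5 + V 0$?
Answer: $- \frac{7}{52} \approx -0.13462$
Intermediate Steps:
$E{\left(V,I \right)} = -5$ ($E{\left(V,I \right)} = -5 + 0 = -5$)
$f{\left(W \right)} = - \frac{3}{2}$ ($f{\left(W \right)} = \frac{6}{-4} = 6 \left(- \frac{1}{4}\right) = - \frac{3}{2}$)
$A{\left(p \right)} = - \frac{7}{2}$ ($A{\left(p \right)} = -2 - \frac{3}{2} = - \frac{7}{2}$)
$L{\left(X,Q \right)} = - 2 X$ ($L{\left(X,Q \right)} = 2 \left(- X\right) = - 2 X$)
$\frac{L{\left(A{\left(21 \right)},-686 \right)}}{l{\left(-52,-476 \right)}} = \frac{\left(-2\right) \left(- \frac{7}{2}\right)}{-52} = 7 \left(- \frac{1}{52}\right) = - \frac{7}{52}$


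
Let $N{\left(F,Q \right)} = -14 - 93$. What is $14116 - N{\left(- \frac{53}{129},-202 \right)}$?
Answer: $14223$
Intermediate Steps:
$N{\left(F,Q \right)} = -107$ ($N{\left(F,Q \right)} = -14 - 93 = -107$)
$14116 - N{\left(- \frac{53}{129},-202 \right)} = 14116 - -107 = 14116 + 107 = 14223$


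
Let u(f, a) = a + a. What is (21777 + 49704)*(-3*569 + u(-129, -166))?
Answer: -145749759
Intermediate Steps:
u(f, a) = 2*a
(21777 + 49704)*(-3*569 + u(-129, -166)) = (21777 + 49704)*(-3*569 + 2*(-166)) = 71481*(-1707 - 332) = 71481*(-2039) = -145749759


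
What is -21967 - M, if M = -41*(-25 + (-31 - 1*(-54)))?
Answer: -22049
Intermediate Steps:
M = 82 (M = -41*(-25 + (-31 + 54)) = -41*(-25 + 23) = -41*(-2) = 82)
-21967 - M = -21967 - 1*82 = -21967 - 82 = -22049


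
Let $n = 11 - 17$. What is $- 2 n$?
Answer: $12$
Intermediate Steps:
$n = -6$ ($n = 11 - 17 = -6$)
$- 2 n = \left(-2\right) \left(-6\right) = 12$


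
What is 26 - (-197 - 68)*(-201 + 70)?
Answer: -34689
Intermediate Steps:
26 - (-197 - 68)*(-201 + 70) = 26 - (-265)*(-131) = 26 - 1*34715 = 26 - 34715 = -34689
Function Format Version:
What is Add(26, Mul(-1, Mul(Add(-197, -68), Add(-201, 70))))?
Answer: -34689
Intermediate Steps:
Add(26, Mul(-1, Mul(Add(-197, -68), Add(-201, 70)))) = Add(26, Mul(-1, Mul(-265, -131))) = Add(26, Mul(-1, 34715)) = Add(26, -34715) = -34689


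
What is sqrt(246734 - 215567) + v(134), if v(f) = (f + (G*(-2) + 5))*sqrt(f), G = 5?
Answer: 3*sqrt(3463) + 129*sqrt(134) ≈ 1669.8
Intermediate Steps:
v(f) = sqrt(f)*(-5 + f) (v(f) = (f + (5*(-2) + 5))*sqrt(f) = (f + (-10 + 5))*sqrt(f) = (f - 5)*sqrt(f) = (-5 + f)*sqrt(f) = sqrt(f)*(-5 + f))
sqrt(246734 - 215567) + v(134) = sqrt(246734 - 215567) + sqrt(134)*(-5 + 134) = sqrt(31167) + sqrt(134)*129 = 3*sqrt(3463) + 129*sqrt(134)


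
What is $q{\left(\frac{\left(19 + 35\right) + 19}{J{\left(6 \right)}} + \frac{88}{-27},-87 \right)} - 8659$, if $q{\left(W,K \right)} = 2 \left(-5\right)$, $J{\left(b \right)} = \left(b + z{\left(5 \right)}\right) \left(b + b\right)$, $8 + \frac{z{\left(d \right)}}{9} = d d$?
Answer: $-8669$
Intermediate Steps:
$z{\left(d \right)} = -72 + 9 d^{2}$ ($z{\left(d \right)} = -72 + 9 d d = -72 + 9 d^{2}$)
$J{\left(b \right)} = 2 b \left(153 + b\right)$ ($J{\left(b \right)} = \left(b - \left(72 - 9 \cdot 5^{2}\right)\right) \left(b + b\right) = \left(b + \left(-72 + 9 \cdot 25\right)\right) 2 b = \left(b + \left(-72 + 225\right)\right) 2 b = \left(b + 153\right) 2 b = \left(153 + b\right) 2 b = 2 b \left(153 + b\right)$)
$q{\left(W,K \right)} = -10$
$q{\left(\frac{\left(19 + 35\right) + 19}{J{\left(6 \right)}} + \frac{88}{-27},-87 \right)} - 8659 = -10 - 8659 = -8669$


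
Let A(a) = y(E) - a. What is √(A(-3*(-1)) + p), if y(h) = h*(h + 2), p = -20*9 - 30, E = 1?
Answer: I*√210 ≈ 14.491*I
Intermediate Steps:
p = -210 (p = -180 - 30 = -210)
y(h) = h*(2 + h)
A(a) = 3 - a (A(a) = 1*(2 + 1) - a = 1*3 - a = 3 - a)
√(A(-3*(-1)) + p) = √((3 - (-3)*(-1)) - 210) = √((3 - 1*3) - 210) = √((3 - 3) - 210) = √(0 - 210) = √(-210) = I*√210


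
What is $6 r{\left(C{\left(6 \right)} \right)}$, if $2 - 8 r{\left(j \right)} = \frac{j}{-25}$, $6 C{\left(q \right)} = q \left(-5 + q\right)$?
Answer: $\frac{153}{100} \approx 1.53$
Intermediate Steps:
$C{\left(q \right)} = \frac{q \left(-5 + q\right)}{6}$
$r{\left(j \right)} = \frac{1}{4} + \frac{j}{200}$ ($r{\left(j \right)} = \frac{1}{4} - \frac{j \frac{1}{-25}}{8} = \frac{1}{4} - \frac{j \left(- \frac{1}{25}\right)}{8} = \frac{1}{4} - \frac{\left(- \frac{1}{25}\right) j}{8} = \frac{1}{4} + \frac{j}{200}$)
$6 r{\left(C{\left(6 \right)} \right)} = 6 \left(\frac{1}{4} + \frac{\frac{1}{6} \cdot 6 \left(-5 + 6\right)}{200}\right) = 6 \left(\frac{1}{4} + \frac{\frac{1}{6} \cdot 6 \cdot 1}{200}\right) = 6 \left(\frac{1}{4} + \frac{1}{200} \cdot 1\right) = 6 \left(\frac{1}{4} + \frac{1}{200}\right) = 6 \cdot \frac{51}{200} = \frac{153}{100}$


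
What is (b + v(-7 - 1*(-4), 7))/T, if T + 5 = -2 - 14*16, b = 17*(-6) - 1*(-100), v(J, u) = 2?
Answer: 0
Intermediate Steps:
b = -2 (b = -102 + 100 = -2)
T = -231 (T = -5 + (-2 - 14*16) = -5 + (-2 - 224) = -5 - 226 = -231)
(b + v(-7 - 1*(-4), 7))/T = (-2 + 2)/(-231) = 0*(-1/231) = 0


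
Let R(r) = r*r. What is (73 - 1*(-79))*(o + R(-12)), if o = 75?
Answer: 33288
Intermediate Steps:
R(r) = r²
(73 - 1*(-79))*(o + R(-12)) = (73 - 1*(-79))*(75 + (-12)²) = (73 + 79)*(75 + 144) = 152*219 = 33288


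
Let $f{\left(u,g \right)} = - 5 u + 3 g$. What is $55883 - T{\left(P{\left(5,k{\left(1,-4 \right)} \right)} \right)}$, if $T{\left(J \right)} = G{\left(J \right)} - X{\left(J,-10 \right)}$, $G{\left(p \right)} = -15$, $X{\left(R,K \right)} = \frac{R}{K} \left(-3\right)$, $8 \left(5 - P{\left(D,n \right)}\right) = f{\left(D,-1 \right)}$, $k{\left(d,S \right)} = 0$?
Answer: $\frac{1118011}{20} \approx 55901.0$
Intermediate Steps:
$P{\left(D,n \right)} = \frac{43}{8} + \frac{5 D}{8}$ ($P{\left(D,n \right)} = 5 - \frac{- 5 D + 3 \left(-1\right)}{8} = 5 - \frac{- 5 D - 3}{8} = 5 - \frac{-3 - 5 D}{8} = 5 + \left(\frac{3}{8} + \frac{5 D}{8}\right) = \frac{43}{8} + \frac{5 D}{8}$)
$X{\left(R,K \right)} = - \frac{3 R}{K}$
$T{\left(J \right)} = -15 - \frac{3 J}{10}$ ($T{\left(J \right)} = -15 - - \frac{3 J}{-10} = -15 - \left(-3\right) J \left(- \frac{1}{10}\right) = -15 - \frac{3 J}{10}$)
$55883 - T{\left(P{\left(5,k{\left(1,-4 \right)} \right)} \right)} = 55883 - \left(-15 - \frac{3 \left(\frac{43}{8} + \frac{5}{8} \cdot 5\right)}{10}\right) = 55883 - \left(-15 - \frac{3 \left(\frac{43}{8} + \frac{25}{8}\right)}{10}\right) = 55883 - \left(-15 - \frac{51}{20}\right) = 55883 - - \frac{351}{20} = 55883 + \frac{351}{20} = \frac{1118011}{20}$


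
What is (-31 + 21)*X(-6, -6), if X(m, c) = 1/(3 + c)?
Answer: 10/3 ≈ 3.3333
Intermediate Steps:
(-31 + 21)*X(-6, -6) = (-31 + 21)/(3 - 6) = -10/(-3) = -10*(-⅓) = 10/3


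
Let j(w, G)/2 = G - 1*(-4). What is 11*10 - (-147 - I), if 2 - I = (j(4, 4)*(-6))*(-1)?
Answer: 163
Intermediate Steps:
j(w, G) = 8 + 2*G (j(w, G) = 2*(G - 1*(-4)) = 2*(G + 4) = 2*(4 + G) = 8 + 2*G)
I = -94 (I = 2 - (8 + 2*4)*(-6)*(-1) = 2 - (8 + 8)*(-6)*(-1) = 2 - 16*(-6)*(-1) = 2 - (-96)*(-1) = 2 - 1*96 = 2 - 96 = -94)
11*10 - (-147 - I) = 11*10 - (-147 - 1*(-94)) = 110 - (-147 + 94) = 110 - 1*(-53) = 110 + 53 = 163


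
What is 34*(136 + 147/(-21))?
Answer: 4386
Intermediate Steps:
34*(136 + 147/(-21)) = 34*(136 + 147*(-1/21)) = 34*(136 - 7) = 34*129 = 4386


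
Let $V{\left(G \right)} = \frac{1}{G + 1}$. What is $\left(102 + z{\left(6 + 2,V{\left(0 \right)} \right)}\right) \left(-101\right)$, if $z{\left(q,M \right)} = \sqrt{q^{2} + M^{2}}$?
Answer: $-10302 - 101 \sqrt{65} \approx -11116.0$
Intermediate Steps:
$V{\left(G \right)} = \frac{1}{1 + G}$
$z{\left(q,M \right)} = \sqrt{M^{2} + q^{2}}$
$\left(102 + z{\left(6 + 2,V{\left(0 \right)} \right)}\right) \left(-101\right) = \left(102 + \sqrt{\left(\frac{1}{1 + 0}\right)^{2} + \left(6 + 2\right)^{2}}\right) \left(-101\right) = \left(102 + \sqrt{\left(1^{-1}\right)^{2} + 8^{2}}\right) \left(-101\right) = \left(102 + \sqrt{1^{2} + 64}\right) \left(-101\right) = \left(102 + \sqrt{1 + 64}\right) \left(-101\right) = \left(102 + \sqrt{65}\right) \left(-101\right) = -10302 - 101 \sqrt{65}$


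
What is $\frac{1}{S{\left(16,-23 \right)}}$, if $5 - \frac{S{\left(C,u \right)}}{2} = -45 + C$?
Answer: $\frac{1}{68} \approx 0.014706$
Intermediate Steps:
$S{\left(C,u \right)} = 100 - 2 C$ ($S{\left(C,u \right)} = 10 - 2 \left(-45 + C\right) = 10 - \left(-90 + 2 C\right) = 100 - 2 C$)
$\frac{1}{S{\left(16,-23 \right)}} = \frac{1}{100 - 32} = \frac{1}{68}$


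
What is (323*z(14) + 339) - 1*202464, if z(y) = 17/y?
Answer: -2824259/14 ≈ -2.0173e+5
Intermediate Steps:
(323*z(14) + 339) - 1*202464 = (323*(17/14) + 339) - 1*202464 = (323*(17*(1/14)) + 339) - 202464 = (323*(17/14) + 339) - 202464 = (5491/14 + 339) - 202464 = 10237/14 - 202464 = -2824259/14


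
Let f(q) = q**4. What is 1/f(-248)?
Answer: 1/3782742016 ≈ 2.6436e-10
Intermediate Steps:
1/f(-248) = 1/((-248)**4) = 1/3782742016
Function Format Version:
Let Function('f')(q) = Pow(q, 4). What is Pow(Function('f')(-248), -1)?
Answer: Rational(1, 3782742016) ≈ 2.6436e-10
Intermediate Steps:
Pow(Function('f')(-248), -1) = Pow(Pow(-248, 4), -1) = Pow(3782742016, -1) = Rational(1, 3782742016)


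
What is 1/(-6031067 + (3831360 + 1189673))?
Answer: -1/1010034 ≈ -9.9007e-7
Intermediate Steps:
1/(-6031067 + (3831360 + 1189673)) = 1/(-6031067 + 5021033) = 1/(-1010034) = -1/1010034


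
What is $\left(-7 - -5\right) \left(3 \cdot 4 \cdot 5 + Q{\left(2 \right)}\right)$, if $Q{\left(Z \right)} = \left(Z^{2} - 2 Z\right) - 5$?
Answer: $-110$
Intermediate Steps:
$Q{\left(Z \right)} = -5 + Z^{2} - 2 Z$
$\left(-7 - -5\right) \left(3 \cdot 4 \cdot 5 + Q{\left(2 \right)}\right) = \left(-7 - -5\right) \left(3 \cdot 4 \cdot 5 - \left(9 - 4\right)\right) = \left(-7 + 5\right) \left(12 \cdot 5 - 5\right) = - 2 \left(60 - 5\right) = \left(-2\right) 55 = -110$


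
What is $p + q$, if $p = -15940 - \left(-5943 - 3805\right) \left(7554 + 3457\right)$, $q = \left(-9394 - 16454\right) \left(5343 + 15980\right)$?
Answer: $-443837616$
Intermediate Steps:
$q = -551156904$ ($q = \left(-25848\right) 21323 = -551156904$)
$p = 107319288$ ($p = -15940 - \left(-9748\right) 11011 = -15940 - -107335228 = -15940 + 107335228 = 107319288$)
$p + q = 107319288 - 551156904 = -443837616$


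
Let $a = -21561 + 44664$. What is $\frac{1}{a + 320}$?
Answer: $\frac{1}{23423} \approx 4.2693 \cdot 10^{-5}$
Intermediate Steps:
$a = 23103$
$\frac{1}{a + 320} = \frac{1}{23103 + 320} = \frac{1}{23423}$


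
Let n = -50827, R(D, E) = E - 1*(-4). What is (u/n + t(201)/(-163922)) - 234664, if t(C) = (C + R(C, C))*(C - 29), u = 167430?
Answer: -977586238483770/4165831747 ≈ -2.3467e+5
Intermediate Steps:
R(D, E) = 4 + E (R(D, E) = E + 4 = 4 + E)
t(C) = (-29 + C)*(4 + 2*C) (t(C) = (C + (4 + C))*(C - 29) = (4 + 2*C)*(-29 + C) = (-29 + C)*(4 + 2*C))
(u/n + t(201)/(-163922)) - 234664 = (167430/(-50827) + (-116 - 54*201 + 2*201²)/(-163922)) - 234664 = (167430*(-1/50827) + (-116 - 10854 + 2*40401)*(-1/163922)) - 234664 = (-167430/50827 + (-116 - 10854 + 80802)*(-1/163922)) - 234664 = (-167430/50827 + 69832*(-1/163922)) - 234664 = (-167430/50827 - 34916/81961) - 234664 = -15497405762/4165831747 - 234664 = -977586238483770/4165831747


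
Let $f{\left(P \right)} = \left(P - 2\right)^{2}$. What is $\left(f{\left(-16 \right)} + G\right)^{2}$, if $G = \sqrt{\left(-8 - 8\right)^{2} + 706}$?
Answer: $\left(324 + \sqrt{962}\right)^{2} \approx 1.2604 \cdot 10^{5}$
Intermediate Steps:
$f{\left(P \right)} = \left(-2 + P\right)^{2}$
$G = \sqrt{962}$ ($G = \sqrt{\left(-16\right)^{2} + 706} = \sqrt{256 + 706} = \sqrt{962} \approx 31.016$)
$\left(f{\left(-16 \right)} + G\right)^{2} = \left(\left(-2 - 16\right)^{2} + \sqrt{962}\right)^{2} = \left(\left(-18\right)^{2} + \sqrt{962}\right)^{2} = \left(324 + \sqrt{962}\right)^{2}$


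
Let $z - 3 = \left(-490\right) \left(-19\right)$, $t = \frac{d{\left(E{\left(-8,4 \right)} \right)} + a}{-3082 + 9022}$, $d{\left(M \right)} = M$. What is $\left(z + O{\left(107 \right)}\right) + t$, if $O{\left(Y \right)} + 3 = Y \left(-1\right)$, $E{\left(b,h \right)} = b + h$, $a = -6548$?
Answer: $\frac{1518313}{165} \approx 9201.9$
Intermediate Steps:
$t = - \frac{182}{165}$ ($t = \frac{\left(-8 + 4\right) - 6548}{-3082 + 9022} = \frac{-4 - 6548}{5940} = \left(-6552\right) \frac{1}{5940} = - \frac{182}{165} \approx -1.103$)
$z = 9313$ ($z = 3 - -9310 = 3 + 9310 = 9313$)
$O{\left(Y \right)} = -3 - Y$ ($O{\left(Y \right)} = -3 + Y \left(-1\right) = -3 - Y$)
$\left(z + O{\left(107 \right)}\right) + t = \left(9313 - 110\right) - \frac{182}{165} = 9203 - \frac{182}{165} = \frac{1518313}{165}$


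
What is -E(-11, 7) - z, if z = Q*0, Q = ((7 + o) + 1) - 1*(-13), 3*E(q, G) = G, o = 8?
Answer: -7/3 ≈ -2.3333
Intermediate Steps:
E(q, G) = G/3
Q = 29 (Q = ((7 + 8) + 1) - 1*(-13) = (15 + 1) + 13 = 16 + 13 = 29)
z = 0 (z = 29*0 = 0)
-E(-11, 7) - z = -7/3 - 1*0 = -1*7/3 + 0 = -7/3 + 0 = -7/3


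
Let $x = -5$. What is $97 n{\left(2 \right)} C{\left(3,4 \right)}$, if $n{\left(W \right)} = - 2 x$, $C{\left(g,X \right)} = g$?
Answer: $2910$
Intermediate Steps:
$n{\left(W \right)} = 10$ ($n{\left(W \right)} = \left(-2\right) \left(-5\right) = 10$)
$97 n{\left(2 \right)} C{\left(3,4 \right)} = 97 \cdot 10 \cdot 3 = 970 \cdot 3 = 2910$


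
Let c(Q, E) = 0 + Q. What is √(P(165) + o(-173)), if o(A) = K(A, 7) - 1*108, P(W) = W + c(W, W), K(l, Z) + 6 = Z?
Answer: √223 ≈ 14.933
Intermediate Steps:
c(Q, E) = Q
K(l, Z) = -6 + Z
P(W) = 2*W (P(W) = W + W = 2*W)
o(A) = -107 (o(A) = (-6 + 7) - 1*108 = 1 - 108 = -107)
√(P(165) + o(-173)) = √(2*165 - 107) = √(330 - 107) = √223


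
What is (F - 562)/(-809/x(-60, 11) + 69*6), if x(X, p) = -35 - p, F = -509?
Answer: -49266/19853 ≈ -2.4815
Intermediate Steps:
(F - 562)/(-809/x(-60, 11) + 69*6) = (-509 - 562)/(-809/(-35 - 1*11) + 69*6) = -1071/(-809/(-35 - 11) + 414) = -1071/(-809/(-46) + 414) = -1071/(-809*(-1/46) + 414) = -1071/(809/46 + 414) = -1071/19853/46 = -1071*46/19853 = -49266/19853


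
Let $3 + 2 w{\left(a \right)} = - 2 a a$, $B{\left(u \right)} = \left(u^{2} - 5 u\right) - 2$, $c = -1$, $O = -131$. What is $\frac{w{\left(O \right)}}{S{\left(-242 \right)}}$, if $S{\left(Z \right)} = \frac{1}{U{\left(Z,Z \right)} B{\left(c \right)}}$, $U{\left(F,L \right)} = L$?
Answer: $16613300$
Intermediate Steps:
$B{\left(u \right)} = -2 + u^{2} - 5 u$
$w{\left(a \right)} = - \frac{3}{2} - a^{2}$ ($w{\left(a \right)} = - \frac{3}{2} + \frac{- 2 a a}{2} = - \frac{3}{2} + \frac{\left(-2\right) a^{2}}{2} = - \frac{3}{2} - a^{2}$)
$S{\left(Z \right)} = \frac{1}{4 Z}$ ($S{\left(Z \right)} = \frac{1}{Z \left(-2 + \left(-1\right)^{2} - -5\right)} = \frac{1}{Z \left(-2 + 1 + 5\right)} = \frac{1}{Z 4} = \frac{1}{4 Z}$)
$\frac{w{\left(O \right)}}{S{\left(-242 \right)}} = \frac{- \frac{3}{2} - \left(-131\right)^{2}}{\frac{1}{4} \frac{1}{-242}} = \frac{- \frac{3}{2} - 17161}{\frac{1}{4} \left(- \frac{1}{242}\right)} = \frac{- \frac{3}{2} - 17161}{- \frac{1}{968}} = \left(- \frac{34325}{2}\right) \left(-968\right) = 16613300$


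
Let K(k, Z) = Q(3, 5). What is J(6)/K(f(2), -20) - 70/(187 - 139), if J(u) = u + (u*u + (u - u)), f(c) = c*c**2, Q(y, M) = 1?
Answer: 973/24 ≈ 40.542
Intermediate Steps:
f(c) = c**3
K(k, Z) = 1
J(u) = u + u**2 (J(u) = u + (u**2 + 0) = u + u**2)
J(6)/K(f(2), -20) - 70/(187 - 139) = (6*(1 + 6))/1 - 70/(187 - 139) = (6*7)*1 - 70/48 = 42*1 - 70*1/48 = 42 - 35/24 = 973/24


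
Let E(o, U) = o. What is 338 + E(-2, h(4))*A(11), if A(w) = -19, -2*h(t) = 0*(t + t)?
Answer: 376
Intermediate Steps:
h(t) = 0 (h(t) = -0*(t + t) = -0*2*t = -½*0 = 0)
338 + E(-2, h(4))*A(11) = 338 - 2*(-19) = 338 + 38 = 376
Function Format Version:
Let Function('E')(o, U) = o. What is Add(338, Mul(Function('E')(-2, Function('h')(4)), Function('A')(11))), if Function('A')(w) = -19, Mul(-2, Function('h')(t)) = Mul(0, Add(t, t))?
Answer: 376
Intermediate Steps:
Function('h')(t) = 0 (Function('h')(t) = Mul(Rational(-1, 2), Mul(0, Add(t, t))) = Mul(Rational(-1, 2), Mul(0, Mul(2, t))) = Mul(Rational(-1, 2), 0) = 0)
Add(338, Mul(Function('E')(-2, Function('h')(4)), Function('A')(11))) = Add(338, Mul(-2, -19)) = Add(338, 38) = 376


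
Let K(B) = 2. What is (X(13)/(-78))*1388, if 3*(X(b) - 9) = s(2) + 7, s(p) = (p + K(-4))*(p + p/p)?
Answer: -31924/117 ≈ -272.85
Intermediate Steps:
s(p) = (1 + p)*(2 + p) (s(p) = (p + 2)*(p + p/p) = (2 + p)*(p + 1) = (2 + p)*(1 + p) = (1 + p)*(2 + p))
X(b) = 46/3 (X(b) = 9 + ((2 + 2² + 3*2) + 7)/3 = 9 + ((2 + 4 + 6) + 7)/3 = 9 + (12 + 7)/3 = 9 + (⅓)*19 = 9 + 19/3 = 46/3)
(X(13)/(-78))*1388 = ((46/3)/(-78))*1388 = ((46/3)*(-1/78))*1388 = -23/117*1388 = -31924/117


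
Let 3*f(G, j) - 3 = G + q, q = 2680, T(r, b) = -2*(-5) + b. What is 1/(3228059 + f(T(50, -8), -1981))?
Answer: 1/3228954 ≈ 3.0970e-7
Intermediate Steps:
T(r, b) = 10 + b
f(G, j) = 2683/3 + G/3 (f(G, j) = 1 + (G + 2680)/3 = 1 + (2680 + G)/3 = 1 + (2680/3 + G/3) = 2683/3 + G/3)
1/(3228059 + f(T(50, -8), -1981)) = 1/(3228059 + (2683/3 + (10 - 8)/3)) = 1/(3228059 + (2683/3 + (1/3)*2)) = 1/(3228059 + (2683/3 + 2/3)) = 1/(3228059 + 895) = 1/3228954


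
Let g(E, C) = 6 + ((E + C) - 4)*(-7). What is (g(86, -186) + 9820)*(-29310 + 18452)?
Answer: -114595332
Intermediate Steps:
g(E, C) = 34 - 7*C - 7*E (g(E, C) = 6 + ((C + E) - 4)*(-7) = 6 + (-4 + C + E)*(-7) = 6 + (28 - 7*C - 7*E) = 34 - 7*C - 7*E)
(g(86, -186) + 9820)*(-29310 + 18452) = ((34 - 7*(-186) - 7*86) + 9820)*(-29310 + 18452) = ((34 + 1302 - 602) + 9820)*(-10858) = (734 + 9820)*(-10858) = 10554*(-10858) = -114595332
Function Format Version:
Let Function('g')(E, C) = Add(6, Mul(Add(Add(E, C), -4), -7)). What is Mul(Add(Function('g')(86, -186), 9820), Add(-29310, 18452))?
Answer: -114595332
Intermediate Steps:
Function('g')(E, C) = Add(34, Mul(-7, C), Mul(-7, E)) (Function('g')(E, C) = Add(6, Mul(Add(Add(C, E), -4), -7)) = Add(6, Mul(Add(-4, C, E), -7)) = Add(6, Add(28, Mul(-7, C), Mul(-7, E))) = Add(34, Mul(-7, C), Mul(-7, E)))
Mul(Add(Function('g')(86, -186), 9820), Add(-29310, 18452)) = Mul(Add(Add(34, Mul(-7, -186), Mul(-7, 86)), 9820), Add(-29310, 18452)) = Mul(Add(Add(34, 1302, -602), 9820), -10858) = Mul(Add(734, 9820), -10858) = Mul(10554, -10858) = -114595332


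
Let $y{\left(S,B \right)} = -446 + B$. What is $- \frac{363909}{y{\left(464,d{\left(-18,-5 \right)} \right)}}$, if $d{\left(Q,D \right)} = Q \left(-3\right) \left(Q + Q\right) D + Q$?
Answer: $- \frac{27993}{712} \approx -39.316$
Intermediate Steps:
$d{\left(Q,D \right)} = Q - 6 D Q^{2}$ ($d{\left(Q,D \right)} = - 3 Q 2 Q D + Q = - 6 Q^{2} D + Q = - 6 D Q^{2} + Q = Q - 6 D Q^{2}$)
$- \frac{363909}{y{\left(464,d{\left(-18,-5 \right)} \right)}} = - \frac{363909}{-446 - 18 \left(1 - \left(-30\right) \left(-18\right)\right)} = - \frac{363909}{-446 - 18 \left(1 - 540\right)} = - \frac{363909}{-446 - -9702} = - \frac{363909}{-446 + 9702} = - \frac{363909}{9256} = \left(-363909\right) \frac{1}{9256} = - \frac{27993}{712}$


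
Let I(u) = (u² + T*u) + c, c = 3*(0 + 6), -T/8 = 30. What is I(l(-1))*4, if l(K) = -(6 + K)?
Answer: 4972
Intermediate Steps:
T = -240 (T = -8*30 = -240)
l(K) = -6 - K
c = 18 (c = 3*6 = 18)
I(u) = 18 + u² - 240*u (I(u) = (u² - 240*u) + 18 = 18 + u² - 240*u)
I(l(-1))*4 = (18 + (-6 - 1*(-1))² - 240*(-6 - 1*(-1)))*4 = (18 + (-6 + 1)² - 240*(-6 + 1))*4 = (18 + (-5)² - 240*(-5))*4 = (18 + 25 + 1200)*4 = 1243*4 = 4972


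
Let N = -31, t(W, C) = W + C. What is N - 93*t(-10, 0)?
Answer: 899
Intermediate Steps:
t(W, C) = C + W
N - 93*t(-10, 0) = -31 - 93*(0 - 10) = -31 - 93*(-10) = -31 + 930 = 899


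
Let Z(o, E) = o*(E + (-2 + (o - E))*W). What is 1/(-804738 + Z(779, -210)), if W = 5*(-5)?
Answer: -1/20190153 ≈ -4.9529e-8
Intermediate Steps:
W = -25
Z(o, E) = o*(50 - 25*o + 26*E) (Z(o, E) = o*(E + (-2 + (o - E))*(-25)) = o*(E + (-2 + o - E)*(-25)) = o*(E + (50 - 25*o + 25*E)) = o*(50 - 25*o + 26*E))
1/(-804738 + Z(779, -210)) = 1/(-804738 + 779*(50 - 25*779 + 26*(-210))) = 1/(-804738 + 779*(50 - 19475 - 5460)) = 1/(-804738 + 779*(-24885)) = 1/(-804738 - 19385415) = 1/(-20190153) = -1/20190153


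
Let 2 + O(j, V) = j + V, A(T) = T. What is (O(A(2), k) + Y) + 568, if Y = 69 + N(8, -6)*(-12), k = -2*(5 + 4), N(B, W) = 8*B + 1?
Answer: -161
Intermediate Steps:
N(B, W) = 1 + 8*B
k = -18 (k = -2*9 = -18)
Y = -711 (Y = 69 + (1 + 8*8)*(-12) = 69 + (1 + 64)*(-12) = 69 + 65*(-12) = 69 - 780 = -711)
O(j, V) = -2 + V + j (O(j, V) = -2 + (j + V) = -2 + (V + j) = -2 + V + j)
(O(A(2), k) + Y) + 568 = ((-2 - 18 + 2) - 711) + 568 = (-18 - 711) + 568 = -729 + 568 = -161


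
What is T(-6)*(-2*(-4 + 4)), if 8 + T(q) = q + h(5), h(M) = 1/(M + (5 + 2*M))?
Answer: 0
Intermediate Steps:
h(M) = 1/(5 + 3*M)
T(q) = -159/20 + q (T(q) = -8 + (q + 1/(5 + 3*5)) = -8 + (q + 1/(5 + 15)) = -8 + (q + 1/20) = -8 + (1/20 + q) = -159/20 + q)
T(-6)*(-2*(-4 + 4)) = (-159/20 - 6)*(-2*(-4 + 4)) = -(-279)*0/10 = -279/20*0 = 0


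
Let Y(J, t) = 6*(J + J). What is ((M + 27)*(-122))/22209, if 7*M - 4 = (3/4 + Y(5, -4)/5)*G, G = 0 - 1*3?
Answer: -37759/310926 ≈ -0.12144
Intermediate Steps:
Y(J, t) = 12*J (Y(J, t) = 6*(2*J) = 12*J)
G = -3 (G = 0 - 3 = -3)
M = -137/28 (M = 4/7 + ((3/4 + (12*5)/5)*(-3))/7 = 4/7 + ((3*(¼) + 60*(⅕))*(-3))/7 = 4/7 + ((¾ + 12)*(-3))/7 = 4/7 + ((51/4)*(-3))/7 = 4/7 + (⅐)*(-153/4) = 4/7 - 153/28 = -137/28 ≈ -4.8929)
((M + 27)*(-122))/22209 = ((-137/28 + 27)*(-122))/22209 = ((619/28)*(-122))*(1/22209) = -37759/14*1/22209 = -37759/310926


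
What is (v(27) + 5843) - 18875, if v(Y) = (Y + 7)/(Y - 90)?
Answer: -821050/63 ≈ -13033.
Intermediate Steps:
v(Y) = (7 + Y)/(-90 + Y)
(v(27) + 5843) - 18875 = ((7 + 27)/(-90 + 27) + 5843) - 18875 = (34/(-63) + 5843) - 18875 = (-1/63*34 + 5843) - 18875 = (-34/63 + 5843) - 18875 = 368075/63 - 18875 = -821050/63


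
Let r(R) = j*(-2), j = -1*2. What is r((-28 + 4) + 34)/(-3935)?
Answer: -4/3935 ≈ -0.0010165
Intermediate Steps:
j = -2
r(R) = 4 (r(R) = -2*(-2) = 4)
r((-28 + 4) + 34)/(-3935) = 4/(-3935) = 4*(-1/3935) = -4/3935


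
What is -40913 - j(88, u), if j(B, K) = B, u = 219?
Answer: -41001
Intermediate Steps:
-40913 - j(88, u) = -40913 - 1*88 = -40913 - 88 = -41001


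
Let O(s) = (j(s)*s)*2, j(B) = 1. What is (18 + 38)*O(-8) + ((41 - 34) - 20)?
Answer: -909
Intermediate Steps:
O(s) = 2*s (O(s) = (1*s)*2 = s*2 = 2*s)
(18 + 38)*O(-8) + ((41 - 34) - 20) = (18 + 38)*(2*(-8)) + ((41 - 34) - 20) = 56*(-16) + (7 - 20) = -896 - 13 = -909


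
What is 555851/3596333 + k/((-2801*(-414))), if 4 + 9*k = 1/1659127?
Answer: 3208275464199978557/20757461147548745022 ≈ 0.15456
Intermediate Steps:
k = -2212169/4977381 (k = -4/9 + (⅑)/1659127 = -4/9 + (⅑)*(1/1659127) = -4/9 + 1/14932143 = -2212169/4977381 ≈ -0.44444)
555851/3596333 + k/((-2801*(-414))) = 555851/3596333 - 2212169/(4977381*((-2801*(-414)))) = 555851*(1/3596333) - 2212169/4977381/1159614 = 555851/3596333 - 2212169/4977381*1/1159614 = 555851/3596333 - 2212169/5771840690934 = 3208275464199978557/20757461147548745022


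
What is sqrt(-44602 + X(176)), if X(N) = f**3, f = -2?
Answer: I*sqrt(44610) ≈ 211.21*I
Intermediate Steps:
X(N) = -8 (X(N) = (-2)**3 = -8)
sqrt(-44602 + X(176)) = sqrt(-44602 - 8) = sqrt(-44610) = I*sqrt(44610)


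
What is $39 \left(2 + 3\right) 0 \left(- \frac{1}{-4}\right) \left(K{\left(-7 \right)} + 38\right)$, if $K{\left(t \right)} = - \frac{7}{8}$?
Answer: $0$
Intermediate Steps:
$K{\left(t \right)} = - \frac{7}{8}$ ($K{\left(t \right)} = \left(-7\right) \frac{1}{8} = - \frac{7}{8}$)
$39 \left(2 + 3\right) 0 \left(- \frac{1}{-4}\right) \left(K{\left(-7 \right)} + 38\right) = 39 \left(2 + 3\right) 0 \left(- \frac{1}{-4}\right) \left(- \frac{7}{8} + 38\right) = 39 \cdot 5 \cdot 0 \left(\left(-1\right) \left(- \frac{1}{4}\right)\right) \frac{297}{8} = 39 \cdot 0 \cdot \frac{1}{4} \cdot \frac{297}{8} = 39 \cdot 0 \cdot \frac{297}{8} = 0 \cdot \frac{297}{8} = 0$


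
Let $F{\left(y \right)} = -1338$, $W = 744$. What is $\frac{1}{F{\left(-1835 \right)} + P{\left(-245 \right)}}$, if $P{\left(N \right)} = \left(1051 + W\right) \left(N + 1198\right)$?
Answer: $\frac{1}{1709297} \approx 5.8504 \cdot 10^{-7}$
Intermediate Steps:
$P{\left(N \right)} = 2150410 + 1795 N$ ($P{\left(N \right)} = \left(1051 + 744\right) \left(N + 1198\right) = 1795 \left(1198 + N\right) = 2150410 + 1795 N$)
$\frac{1}{F{\left(-1835 \right)} + P{\left(-245 \right)}} = \frac{1}{-1338 + \left(2150410 + 1795 \left(-245\right)\right)} = \frac{1}{-1338 + \left(2150410 - 439775\right)} = \frac{1}{-1338 + 1710635} = \frac{1}{1709297}$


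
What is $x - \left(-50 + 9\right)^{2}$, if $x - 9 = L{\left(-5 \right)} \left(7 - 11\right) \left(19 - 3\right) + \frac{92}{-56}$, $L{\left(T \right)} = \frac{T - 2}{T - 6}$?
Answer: $- \frac{264013}{154} \approx -1714.4$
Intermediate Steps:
$L{\left(T \right)} = \frac{-2 + T}{-6 + T}$
$x = - \frac{5139}{154}$ ($x = 9 + \left(\frac{-2 - 5}{-6 - 5} \left(7 - 11\right) \left(19 - 3\right) + \frac{92}{-56}\right) = 9 + \left(\frac{1}{-11} \left(-7\right) \left(\left(-4\right) 16\right) + 92 \left(- \frac{1}{56}\right)\right) = 9 + \left(\left(- \frac{1}{11}\right) \left(-7\right) \left(-64\right) - \frac{23}{14}\right) = 9 + \left(\frac{7}{11} \left(-64\right) - \frac{23}{14}\right) = 9 - \frac{6525}{154} = - \frac{5139}{154} \approx -33.37$)
$x - \left(-50 + 9\right)^{2} = - \frac{5139}{154} - \left(-50 + 9\right)^{2} = - \frac{5139}{154} - \left(-41\right)^{2} = - \frac{5139}{154} - 1681 = - \frac{264013}{154}$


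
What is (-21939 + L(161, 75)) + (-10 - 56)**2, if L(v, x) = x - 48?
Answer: -17556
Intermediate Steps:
L(v, x) = -48 + x
(-21939 + L(161, 75)) + (-10 - 56)**2 = (-21939 + (-48 + 75)) + (-10 - 56)**2 = (-21939 + 27) + (-66)**2 = -21912 + 4356 = -17556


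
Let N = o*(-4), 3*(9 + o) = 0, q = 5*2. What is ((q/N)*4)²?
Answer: 100/81 ≈ 1.2346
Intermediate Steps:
q = 10
o = -9 (o = -9 + (⅓)*0 = -9 + 0 = -9)
N = 36 (N = -9*(-4) = 36)
((q/N)*4)² = ((10/36)*4)² = (((1/36)*10)*4)² = ((5/18)*4)² = (10/9)² = 100/81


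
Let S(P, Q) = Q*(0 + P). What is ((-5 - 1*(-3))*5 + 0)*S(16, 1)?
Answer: -160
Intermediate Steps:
S(P, Q) = P*Q (S(P, Q) = Q*P = P*Q)
((-5 - 1*(-3))*5 + 0)*S(16, 1) = ((-5 - 1*(-3))*5 + 0)*(16*1) = ((-5 + 3)*5 + 0)*16 = (-2*5 + 0)*16 = (-10 + 0)*16 = -10*16 = -160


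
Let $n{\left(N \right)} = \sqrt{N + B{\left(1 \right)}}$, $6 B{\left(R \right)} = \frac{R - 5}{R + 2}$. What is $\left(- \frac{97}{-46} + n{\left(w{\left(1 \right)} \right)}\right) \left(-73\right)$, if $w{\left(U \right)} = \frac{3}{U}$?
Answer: $- \frac{38033}{138} \approx -275.6$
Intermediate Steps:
$B{\left(R \right)} = \frac{-5 + R}{6 \left(2 + R\right)}$ ($B{\left(R \right)} = \frac{\left(R - 5\right) \frac{1}{R + 2}}{6} = \frac{\left(-5 + R\right) \frac{1}{2 + R}}{6} = \frac{\frac{1}{2 + R} \left(-5 + R\right)}{6} = \frac{-5 + R}{6 \left(2 + R\right)}$)
$n{\left(N \right)} = \sqrt{- \frac{2}{9} + N}$ ($n{\left(N \right)} = \sqrt{N + \frac{-5 + 1}{6 \left(2 + 1\right)}} = \sqrt{N + \frac{1}{6} \cdot \frac{1}{3} \left(-4\right)} = \sqrt{N - \frac{2}{9}} = \sqrt{- \frac{2}{9} + N}$)
$\left(- \frac{97}{-46} + n{\left(w{\left(1 \right)} \right)}\right) \left(-73\right) = \left(- \frac{97}{-46} + \frac{\sqrt{-2 + 9 \cdot \frac{3}{1}}}{3}\right) \left(-73\right) = \left(\left(-97\right) \left(- \frac{1}{46}\right) + \frac{\sqrt{-2 + 9 \cdot 3 \cdot 1}}{3}\right) \left(-73\right) = \left(\frac{97}{46} + \frac{\sqrt{-2 + 9 \cdot 3}}{3}\right) \left(-73\right) = \left(\frac{97}{46} + \frac{\sqrt{-2 + 27}}{3}\right) \left(-73\right) = \left(\frac{97}{46} + \frac{\sqrt{25}}{3}\right) \left(-73\right) = \left(\frac{97}{46} + \frac{1}{3} \cdot 5\right) \left(-73\right) = \left(\frac{97}{46} + \frac{5}{3}\right) \left(-73\right) = \frac{521}{138} \left(-73\right) = - \frac{38033}{138}$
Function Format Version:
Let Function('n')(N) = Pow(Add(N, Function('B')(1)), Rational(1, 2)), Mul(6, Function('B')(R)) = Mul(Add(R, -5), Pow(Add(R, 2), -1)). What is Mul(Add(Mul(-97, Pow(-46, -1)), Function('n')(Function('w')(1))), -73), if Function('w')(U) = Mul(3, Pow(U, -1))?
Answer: Rational(-38033, 138) ≈ -275.60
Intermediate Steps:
Function('B')(R) = Mul(Rational(1, 6), Pow(Add(2, R), -1), Add(-5, R)) (Function('B')(R) = Mul(Rational(1, 6), Mul(Add(R, -5), Pow(Add(R, 2), -1))) = Mul(Rational(1, 6), Mul(Add(-5, R), Pow(Add(2, R), -1))) = Mul(Rational(1, 6), Mul(Pow(Add(2, R), -1), Add(-5, R))) = Mul(Rational(1, 6), Pow(Add(2, R), -1), Add(-5, R)))
Function('n')(N) = Pow(Add(Rational(-2, 9), N), Rational(1, 2)) (Function('n')(N) = Pow(Add(N, Mul(Rational(1, 6), Pow(Add(2, 1), -1), Add(-5, 1))), Rational(1, 2)) = Pow(Add(N, Mul(Rational(1, 6), Pow(3, -1), -4)), Rational(1, 2)) = Pow(Add(N, Mul(Rational(1, 6), Rational(1, 3), -4)), Rational(1, 2)) = Pow(Add(N, Rational(-2, 9)), Rational(1, 2)) = Pow(Add(Rational(-2, 9), N), Rational(1, 2)))
Mul(Add(Mul(-97, Pow(-46, -1)), Function('n')(Function('w')(1))), -73) = Mul(Add(Mul(-97, Pow(-46, -1)), Mul(Rational(1, 3), Pow(Add(-2, Mul(9, Mul(3, Pow(1, -1)))), Rational(1, 2)))), -73) = Mul(Add(Mul(-97, Rational(-1, 46)), Mul(Rational(1, 3), Pow(Add(-2, Mul(9, Mul(3, 1))), Rational(1, 2)))), -73) = Mul(Add(Rational(97, 46), Mul(Rational(1, 3), Pow(Add(-2, Mul(9, 3)), Rational(1, 2)))), -73) = Mul(Add(Rational(97, 46), Mul(Rational(1, 3), Pow(Add(-2, 27), Rational(1, 2)))), -73) = Mul(Add(Rational(97, 46), Mul(Rational(1, 3), Pow(25, Rational(1, 2)))), -73) = Mul(Add(Rational(97, 46), Mul(Rational(1, 3), 5)), -73) = Mul(Add(Rational(97, 46), Rational(5, 3)), -73) = Mul(Rational(521, 138), -73) = Rational(-38033, 138)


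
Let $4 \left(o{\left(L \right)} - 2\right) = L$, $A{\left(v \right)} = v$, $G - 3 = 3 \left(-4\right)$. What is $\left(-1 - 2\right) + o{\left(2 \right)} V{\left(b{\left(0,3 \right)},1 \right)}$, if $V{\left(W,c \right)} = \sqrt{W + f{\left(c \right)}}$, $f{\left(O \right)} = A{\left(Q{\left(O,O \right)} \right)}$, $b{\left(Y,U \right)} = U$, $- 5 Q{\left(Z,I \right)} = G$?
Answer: $-3 + \sqrt{30} \approx 2.4772$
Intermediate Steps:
$G = -9$ ($G = 3 + 3 \left(-4\right) = 3 - 12 = -9$)
$Q{\left(Z,I \right)} = \frac{9}{5}$ ($Q{\left(Z,I \right)} = \left(- \frac{1}{5}\right) \left(-9\right) = \frac{9}{5}$)
$f{\left(O \right)} = \frac{9}{5}$
$o{\left(L \right)} = 2 + \frac{L}{4}$
$V{\left(W,c \right)} = \sqrt{\frac{9}{5} + W}$ ($V{\left(W,c \right)} = \sqrt{W + \frac{9}{5}} = \sqrt{\frac{9}{5} + W}$)
$\left(-1 - 2\right) + o{\left(2 \right)} V{\left(b{\left(0,3 \right)},1 \right)} = \left(-1 - 2\right) + \left(2 + \frac{1}{4} \cdot 2\right) \frac{\sqrt{45 + 25 \cdot 3}}{5} = -3 + \left(2 + \frac{1}{2}\right) \frac{\sqrt{45 + 75}}{5} = -3 + \frac{5 \frac{\sqrt{120}}{5}}{2} = -3 + \frac{5 \frac{2 \sqrt{30}}{5}}{2} = -3 + \sqrt{30}$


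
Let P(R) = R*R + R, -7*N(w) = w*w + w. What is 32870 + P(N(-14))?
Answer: 33520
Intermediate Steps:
N(w) = -w/7 - w²/7 (N(w) = -(w*w + w)/7 = -(w² + w)/7 = -(w + w²)/7 = -w/7 - w²/7)
P(R) = R + R² (P(R) = R² + R = R + R²)
32870 + P(N(-14)) = 32870 + (-⅐*(-14)*(1 - 14))*(1 - ⅐*(-14)*(1 - 14)) = 32870 + (-⅐*(-14)*(-13))*(1 - ⅐*(-14)*(-13)) = 32870 - 26*(1 - 26) = 32870 - 26*(-25) = 32870 + 650 = 33520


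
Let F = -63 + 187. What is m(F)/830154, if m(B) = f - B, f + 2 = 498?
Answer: 62/138359 ≈ 0.00044811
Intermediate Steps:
f = 496 (f = -2 + 498 = 496)
F = 124
m(B) = 496 - B
m(F)/830154 = (496 - 1*124)/830154 = (496 - 124)*(1/830154) = 372*(1/830154) = 62/138359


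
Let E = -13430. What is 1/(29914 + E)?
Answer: 1/16484 ≈ 6.0665e-5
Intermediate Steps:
1/(29914 + E) = 1/(29914 - 13430) = 1/16484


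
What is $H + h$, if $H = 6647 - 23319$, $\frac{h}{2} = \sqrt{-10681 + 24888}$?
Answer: $-16672 + 2 \sqrt{14207} \approx -16434.0$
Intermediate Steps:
$h = 2 \sqrt{14207}$ ($h = 2 \sqrt{-10681 + 24888} = 2 \sqrt{14207} \approx 238.39$)
$H = -16672$
$H + h = -16672 + 2 \sqrt{14207}$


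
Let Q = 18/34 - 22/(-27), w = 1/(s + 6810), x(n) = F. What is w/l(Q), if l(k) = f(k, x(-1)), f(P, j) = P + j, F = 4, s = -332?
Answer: 459/15890534 ≈ 2.8885e-5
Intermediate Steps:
x(n) = 4
w = 1/6478 (w = 1/(-332 + 6810) = 1/6478 ≈ 0.00015437)
Q = 617/459 (Q = 18*(1/34) - 22*(-1/27) = 9/17 + 22/27 = 617/459 ≈ 1.3442)
l(k) = 4 + k (l(k) = k + 4 = 4 + k)
w/l(Q) = 1/(6478*(4 + 617/459)) = 1/(6478*(2453/459)) = (1/6478)*(459/2453) = 459/15890534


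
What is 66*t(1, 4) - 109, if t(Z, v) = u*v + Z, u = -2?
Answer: -571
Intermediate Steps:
t(Z, v) = Z - 2*v (t(Z, v) = -2*v + Z = Z - 2*v)
66*t(1, 4) - 109 = 66*(1 - 2*4) - 109 = 66*(1 - 8) - 109 = 66*(-7) - 109 = -462 - 109 = -571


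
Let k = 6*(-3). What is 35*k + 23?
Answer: -607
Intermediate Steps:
k = -18
35*k + 23 = 35*(-18) + 23 = -630 + 23 = -607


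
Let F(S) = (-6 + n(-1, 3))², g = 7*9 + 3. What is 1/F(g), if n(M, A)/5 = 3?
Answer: 1/81 ≈ 0.012346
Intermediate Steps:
n(M, A) = 15 (n(M, A) = 5*3 = 15)
g = 66 (g = 63 + 3 = 66)
F(S) = 81 (F(S) = (-6 + 15)² = 9² = 81)
1/F(g) = 1/81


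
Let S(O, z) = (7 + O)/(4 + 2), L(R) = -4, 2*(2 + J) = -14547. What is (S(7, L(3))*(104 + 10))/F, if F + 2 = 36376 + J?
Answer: 28/3063 ≈ 0.0091414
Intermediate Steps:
J = -14551/2 (J = -2 + (½)*(-14547) = -2 - 14547/2 = -14551/2 ≈ -7275.5)
S(O, z) = 7/6 + O/6 (S(O, z) = (7 + O)/6 = (7 + O)*(⅙) = 7/6 + O/6)
F = 58197/2 (F = -2 + (36376 - 14551/2) = -2 + 58201/2 = 58197/2 ≈ 29099.)
(S(7, L(3))*(104 + 10))/F = ((7/6 + (⅙)*7)*(104 + 10))/(58197/2) = ((7/6 + 7/6)*114)*(2/58197) = ((7/3)*114)*(2/58197) = 266*(2/58197) = 28/3063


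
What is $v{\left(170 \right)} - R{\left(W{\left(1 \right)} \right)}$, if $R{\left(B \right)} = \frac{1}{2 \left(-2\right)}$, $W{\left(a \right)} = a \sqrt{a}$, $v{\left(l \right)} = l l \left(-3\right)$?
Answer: $- \frac{346799}{4} \approx -86700.0$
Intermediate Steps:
$v{\left(l \right)} = - 3 l^{2}$ ($v{\left(l \right)} = l^{2} \left(-3\right) = - 3 l^{2}$)
$W{\left(a \right)} = a^{\frac{3}{2}}$
$R{\left(B \right)} = - \frac{1}{4}$ ($R{\left(B \right)} = \frac{1}{-4} = - \frac{1}{4}$)
$v{\left(170 \right)} - R{\left(W{\left(1 \right)} \right)} = - 3 \cdot 170^{2} - - \frac{1}{4} = \left(-3\right) 28900 + \frac{1}{4} = -86700 + \frac{1}{4} = - \frac{346799}{4}$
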